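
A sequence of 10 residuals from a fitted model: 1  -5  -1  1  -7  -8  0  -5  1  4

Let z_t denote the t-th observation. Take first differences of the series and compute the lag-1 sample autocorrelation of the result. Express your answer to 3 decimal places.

First differences Δz: -6, 4, 2, -8, -1, 8, -5, 6, 3
Mean of differences = 0.3333
Numerator Σ(Δz_t−Δz̄)(Δz_{t+1}−Δz̄) = -86.1111
Denominator Σ(Δz_t−Δz̄)² = 254.0000
r_1(Δz) = -86.1111 / 254.0000 = -0.339

-0.339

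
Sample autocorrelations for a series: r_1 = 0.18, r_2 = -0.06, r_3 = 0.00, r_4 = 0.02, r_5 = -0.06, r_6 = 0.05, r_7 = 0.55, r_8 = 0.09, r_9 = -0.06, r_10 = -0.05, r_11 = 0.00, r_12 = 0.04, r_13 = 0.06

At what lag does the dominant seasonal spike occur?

7

The largest autocorrelation is r_7 = 0.55; the remaining lags stay at or below 0.18.
The dominant spike at lag 7 indicates a seasonal period of 7.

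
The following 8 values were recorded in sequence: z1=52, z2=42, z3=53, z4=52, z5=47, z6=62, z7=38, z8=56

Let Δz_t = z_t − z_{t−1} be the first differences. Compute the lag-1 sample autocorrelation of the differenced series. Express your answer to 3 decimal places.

First differences Δz: -10, 11, -1, -5, 15, -24, 18
Mean of differences = 0.5714
Numerator Σ(Δz_t−Δz̄)(Δz_{t+1}−Δz̄) = -981.0408
Denominator Σ(Δz_t−Δz̄)² = 1369.7143
r_1(Δz) = -981.0408 / 1369.7143 = -0.716

-0.716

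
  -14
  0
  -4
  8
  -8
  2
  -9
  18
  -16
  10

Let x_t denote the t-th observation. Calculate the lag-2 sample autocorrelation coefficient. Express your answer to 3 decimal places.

0.498

Mean x̄ = (-14 + 0 − 4 + 8 − 8 + 2 − 9 + 18 − 16 + 10)/10 = -1.3000
Numerator Σ_{t=1}^{8}(x_t−x̄)(x_{t+2}−x̄) = 541.7200
Denominator Σ(x_t−x̄)² = 1088.1000
r_2 = 541.7200 / 1088.1000 = 0.498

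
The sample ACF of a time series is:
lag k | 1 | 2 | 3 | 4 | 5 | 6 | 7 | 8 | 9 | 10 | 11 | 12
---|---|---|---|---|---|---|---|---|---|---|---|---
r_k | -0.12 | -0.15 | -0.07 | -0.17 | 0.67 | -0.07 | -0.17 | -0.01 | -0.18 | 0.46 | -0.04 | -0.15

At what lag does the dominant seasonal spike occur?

5

The largest autocorrelation is r_5 = 0.67, with a weaker echo at lag 10 (0.46); the remaining lags stay at or below -0.01.
The dominant spike at lag 5 indicates a seasonal period of 5.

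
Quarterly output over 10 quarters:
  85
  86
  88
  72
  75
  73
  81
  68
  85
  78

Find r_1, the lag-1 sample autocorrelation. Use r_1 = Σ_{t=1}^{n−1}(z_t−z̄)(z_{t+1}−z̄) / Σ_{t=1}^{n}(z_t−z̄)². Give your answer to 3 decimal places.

Mean z̄ = (85 + 86 + 88 + 72 + 75 + 73 + 81 + 68 + 85 + 78)/10 = 79.1000
Numerator Σ_{t=1}^{9}(z_t−z̄)(z_{t+1}−z̄) = -11.6100
Denominator Σ(z_t−z̄)² = 428.9000
r_1 = -11.6100 / 428.9000 = -0.027

-0.027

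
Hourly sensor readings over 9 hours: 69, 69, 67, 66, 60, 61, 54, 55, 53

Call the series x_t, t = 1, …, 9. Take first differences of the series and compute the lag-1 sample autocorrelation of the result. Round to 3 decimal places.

First differences Δx: 0, -2, -1, -6, 1, -7, 1, -2
Mean of differences = -2.0000
Numerator Σ(Δx_t−Δx̄)(Δx_{t+1}−Δx̄) = -46.0000
Denominator Σ(Δx_t−Δx̄)² = 64.0000
r_1(Δx) = -46.0000 / 64.0000 = -0.719

-0.719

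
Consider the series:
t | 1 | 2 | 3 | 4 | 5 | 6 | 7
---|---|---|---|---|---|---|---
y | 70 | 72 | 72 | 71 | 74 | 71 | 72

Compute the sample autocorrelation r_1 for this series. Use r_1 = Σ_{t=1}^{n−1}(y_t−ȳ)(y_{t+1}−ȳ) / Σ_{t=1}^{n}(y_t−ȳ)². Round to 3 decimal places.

-0.433

Mean ȳ = (70 + 72 + 72 + 71 + 74 + 71 + 72)/7 = 71.7143
Σ(y_t−ȳ)(y_{t+1}−ȳ) = (-0.4898) + (0.0816) + (-0.2041) + (-1.6327) + (-1.6327) + (-0.2041) = -4.0816
Denominator Σ(y_t−ȳ)² = 9.4286
r_1 = -4.0816 / 9.4286 = -0.433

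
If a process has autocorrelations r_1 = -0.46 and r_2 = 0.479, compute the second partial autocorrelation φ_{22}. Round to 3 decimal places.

φ_{22} = (r_2 − r_1²) / (1 − r_1²)
r_1² = (-0.46)² = 0.2116
Numerator = 0.479 − 0.2116 = 0.2674; denominator = 1 − 0.2116 = 0.7884
φ_{22} = 0.2674 / 0.7884 = 0.339

0.339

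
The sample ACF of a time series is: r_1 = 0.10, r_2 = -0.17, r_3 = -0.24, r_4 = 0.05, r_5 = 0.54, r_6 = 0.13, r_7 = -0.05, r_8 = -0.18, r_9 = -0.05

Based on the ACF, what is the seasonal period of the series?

5

The largest autocorrelation is r_5 = 0.54; the remaining lags stay at or below 0.13.
The dominant spike at lag 5 indicates a seasonal period of 5.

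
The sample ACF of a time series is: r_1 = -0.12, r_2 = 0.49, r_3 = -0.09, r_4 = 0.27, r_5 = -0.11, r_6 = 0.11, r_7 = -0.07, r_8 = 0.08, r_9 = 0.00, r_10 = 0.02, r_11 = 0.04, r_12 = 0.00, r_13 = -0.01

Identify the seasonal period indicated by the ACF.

2

The largest autocorrelation is r_2 = 0.49, with a weaker echo at lag 4 (0.27); the remaining lags stay at or below 0.11.
The dominant spike at lag 2 indicates a seasonal period of 2.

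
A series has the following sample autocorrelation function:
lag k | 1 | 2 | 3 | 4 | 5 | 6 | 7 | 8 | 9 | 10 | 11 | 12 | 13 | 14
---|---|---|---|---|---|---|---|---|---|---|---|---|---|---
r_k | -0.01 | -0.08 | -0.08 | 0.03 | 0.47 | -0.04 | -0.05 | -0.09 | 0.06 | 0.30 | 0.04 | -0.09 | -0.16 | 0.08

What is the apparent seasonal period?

The largest autocorrelation is r_5 = 0.47, with a weaker echo at lag 10 (0.30); the remaining lags stay at or below 0.08.
The dominant spike at lag 5 indicates a seasonal period of 5.

5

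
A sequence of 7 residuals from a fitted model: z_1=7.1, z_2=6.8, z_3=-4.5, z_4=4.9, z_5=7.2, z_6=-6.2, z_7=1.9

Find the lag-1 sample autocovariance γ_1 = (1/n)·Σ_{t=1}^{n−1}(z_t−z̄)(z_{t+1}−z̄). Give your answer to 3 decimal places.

Mean z̄ = (7.1 + 6.8 − 4.5 + 4.9 + 7.2 − 6.2 + 1.9)/7 = 2.4571
Σ_{t=1}^{6}(z_t−z̄)(z_{t+1}−z̄) = -51.6961
γ_1 = -51.6961 / 7 = -7.385

-7.385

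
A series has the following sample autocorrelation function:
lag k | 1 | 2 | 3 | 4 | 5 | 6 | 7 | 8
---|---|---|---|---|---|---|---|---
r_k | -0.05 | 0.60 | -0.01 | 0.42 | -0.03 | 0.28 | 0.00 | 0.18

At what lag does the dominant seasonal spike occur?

2

The largest autocorrelation is r_2 = 0.60, with weaker echoes at lags 4 (0.42), 6 (0.28) and 8 (0.18); the remaining lags stay at or below 0.00.
The dominant spike at lag 2 indicates a seasonal period of 2.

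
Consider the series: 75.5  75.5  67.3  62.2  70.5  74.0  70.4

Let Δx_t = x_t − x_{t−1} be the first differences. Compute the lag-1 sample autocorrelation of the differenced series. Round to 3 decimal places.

First differences Δx: 0.0, -8.2, -5.1, 8.3, 3.5, -3.6
Mean of differences = -0.8500
Numerator Σ(Δx_t−Δx̄)(Δx_{t+1}−Δx̄) = 13.9425
Denominator Σ(Δx_t−Δx̄)² = 183.0150
r_1(Δx) = 13.9425 / 183.0150 = 0.076

0.076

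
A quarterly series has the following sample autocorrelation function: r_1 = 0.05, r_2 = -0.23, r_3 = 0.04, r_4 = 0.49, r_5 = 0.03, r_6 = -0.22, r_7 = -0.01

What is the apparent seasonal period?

The largest autocorrelation is r_4 = 0.49; the remaining lags stay at or below 0.05.
The dominant spike at lag 4 indicates a seasonal period of 4.

4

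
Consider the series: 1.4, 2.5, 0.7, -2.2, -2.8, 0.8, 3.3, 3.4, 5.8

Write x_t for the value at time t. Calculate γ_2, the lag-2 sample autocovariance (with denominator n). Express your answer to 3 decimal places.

Mean x̄ = (1.4 + 2.5 + 0.7 − 2.2 − 2.8 + 0.8 + 3.3 + 3.4 + 5.8)/9 = 1.4333
Σ_{t=1}^{7}(x_t−x̄)(x_{t+2}−x̄) = 0.5578
γ_2 = 0.5578 / 9 = 0.062

0.062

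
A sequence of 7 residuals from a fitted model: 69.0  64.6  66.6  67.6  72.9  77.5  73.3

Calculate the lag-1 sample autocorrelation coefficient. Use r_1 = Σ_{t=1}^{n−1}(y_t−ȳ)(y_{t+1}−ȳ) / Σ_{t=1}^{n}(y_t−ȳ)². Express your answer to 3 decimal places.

Mean ȳ = (69.0 + 64.6 + 66.6 + 67.6 + 72.9 + 77.5 + 73.3)/7 = 70.2143
Deviations from mean: -1.2143, -5.6143, -3.6143, -2.6143, 2.6857, 7.2857, 3.0857
Σ(y_t−ȳ)(y_{t+1}−ȳ) = (6.8173) + (20.2916) + (9.4488) + (-7.0212) + (19.5673) + (22.4816) = 71.5855
Denominator Σ(y_t−ȳ)² = 122.7086
r_1 = 71.5855 / 122.7086 = 0.583

0.583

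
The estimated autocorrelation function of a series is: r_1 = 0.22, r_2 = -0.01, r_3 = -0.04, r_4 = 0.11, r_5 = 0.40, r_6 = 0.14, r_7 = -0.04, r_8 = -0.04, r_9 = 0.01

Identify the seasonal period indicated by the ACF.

5

The largest autocorrelation is r_5 = 0.40; the remaining lags stay at or below 0.22.
The dominant spike at lag 5 indicates a seasonal period of 5.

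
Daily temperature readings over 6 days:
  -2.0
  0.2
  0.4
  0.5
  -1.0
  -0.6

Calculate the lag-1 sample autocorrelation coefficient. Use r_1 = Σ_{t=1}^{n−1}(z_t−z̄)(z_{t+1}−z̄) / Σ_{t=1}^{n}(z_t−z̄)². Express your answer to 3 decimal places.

-0.032

Mean z̄ = (-2.0 + 0.2 + 0.4 + 0.5 − 1.0 − 0.6)/6 = -0.4167
Deviations from mean: -1.5833, 0.6167, 0.8167, 0.9167, -0.5833, -0.1833
Σ(z_t−z̄)(z_{t+1}−z̄) = (-0.9764) + (0.5036) + (0.7486) + (-0.5347) + (0.1069) = -0.1519
Denominator Σ(z_t−z̄)² = 4.7683
r_1 = -0.1519 / 4.7683 = -0.032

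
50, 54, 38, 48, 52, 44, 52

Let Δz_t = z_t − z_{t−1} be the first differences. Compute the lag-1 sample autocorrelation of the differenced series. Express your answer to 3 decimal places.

-0.537

First differences Δz: 4, -16, 10, 4, -8, 8
Mean of differences = 0.3333
Numerator Σ(Δz_t−Δz̄)(Δz_{t+1}−Δz̄) = -276.7778
Denominator Σ(Δz_t−Δz̄)² = 515.3333
r_1(Δz) = -276.7778 / 515.3333 = -0.537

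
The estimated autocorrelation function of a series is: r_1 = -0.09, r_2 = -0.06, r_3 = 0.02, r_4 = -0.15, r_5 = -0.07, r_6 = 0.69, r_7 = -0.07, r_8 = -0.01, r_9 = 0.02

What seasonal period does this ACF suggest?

6

The largest autocorrelation is r_6 = 0.69; the remaining lags stay at or below 0.02.
The dominant spike at lag 6 indicates a seasonal period of 6.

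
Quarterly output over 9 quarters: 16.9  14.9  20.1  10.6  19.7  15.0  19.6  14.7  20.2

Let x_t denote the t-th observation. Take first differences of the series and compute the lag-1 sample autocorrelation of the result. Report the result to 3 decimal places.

First differences Δx: -2.0, 5.2, -9.5, 9.1, -4.7, 4.6, -4.9, 5.5
Mean of differences = 0.4125
Numerator Σ(Δx_t−Δx̄)(Δx_{t+1}−Δx̄) = -260.2177
Denominator Σ(Δx_t−Δx̄)² = 300.2488
r_1(Δx) = -260.2177 / 300.2488 = -0.867

-0.867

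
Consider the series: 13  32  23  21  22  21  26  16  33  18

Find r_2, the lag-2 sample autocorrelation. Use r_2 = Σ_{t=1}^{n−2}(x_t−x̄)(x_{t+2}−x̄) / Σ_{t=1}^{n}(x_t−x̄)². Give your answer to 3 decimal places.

Mean x̄ = (13 + 32 + 23 + 21 + 22 + 21 + 26 + 16 + 33 + 18)/10 = 22.5000
Numerator Σ_{t=1}^{8}(x_t−x̄)(x_{t+2}−x̄) = 57.0000
Denominator Σ(x_t−x̄)² = 370.5000
r_2 = 57.0000 / 370.5000 = 0.154

0.154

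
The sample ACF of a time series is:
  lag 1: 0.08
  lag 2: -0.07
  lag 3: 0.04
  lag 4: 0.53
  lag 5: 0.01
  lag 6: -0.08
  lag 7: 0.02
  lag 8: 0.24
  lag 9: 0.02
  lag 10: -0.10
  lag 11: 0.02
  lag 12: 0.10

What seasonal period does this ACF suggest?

4

The largest autocorrelation is r_4 = 0.53, with a weaker echo at lag 8 (0.24); the remaining lags stay at or below 0.10.
The dominant spike at lag 4 indicates a seasonal period of 4.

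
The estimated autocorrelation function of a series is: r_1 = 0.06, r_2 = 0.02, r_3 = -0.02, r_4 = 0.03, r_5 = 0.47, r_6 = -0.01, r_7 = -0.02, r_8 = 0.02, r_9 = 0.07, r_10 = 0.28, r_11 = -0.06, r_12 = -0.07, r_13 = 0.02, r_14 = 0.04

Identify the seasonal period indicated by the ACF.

5

The largest autocorrelation is r_5 = 0.47, with a weaker echo at lag 10 (0.28); the remaining lags stay at or below 0.07.
The dominant spike at lag 5 indicates a seasonal period of 5.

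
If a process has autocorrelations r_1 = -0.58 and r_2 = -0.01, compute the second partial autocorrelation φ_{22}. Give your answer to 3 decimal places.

-0.522

φ_{22} = (r_2 − r_1²) / (1 − r_1²)
r_1² = (-0.58)² = 0.3364
Numerator = -0.01 − 0.3364 = -0.3464; denominator = 1 − 0.3364 = 0.6636
φ_{22} = -0.3464 / 0.6636 = -0.522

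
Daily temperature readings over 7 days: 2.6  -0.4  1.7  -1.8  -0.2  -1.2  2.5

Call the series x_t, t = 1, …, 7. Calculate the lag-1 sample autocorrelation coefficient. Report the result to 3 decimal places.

-0.338

Mean x̄ = (2.6 − 0.4 + 1.7 − 1.8 − 0.2 − 1.2 + 2.5)/7 = 0.4571
Deviations from mean: 2.1429, -0.8571, 1.2429, -2.2571, -0.6571, -1.6571, 2.0429
Numerator Σ_{t=1}^{6}(x_t−x̄)(x_{t+1}−x̄) = -6.5204
Denominator Σ(x_t−x̄)² = 19.3171
r_1 = -6.5204 / 19.3171 = -0.338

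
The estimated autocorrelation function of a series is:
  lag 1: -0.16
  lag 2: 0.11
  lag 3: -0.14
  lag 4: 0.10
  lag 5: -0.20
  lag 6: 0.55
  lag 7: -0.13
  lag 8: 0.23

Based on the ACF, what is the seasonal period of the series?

6

The largest autocorrelation is r_6 = 0.55; the remaining lags stay at or below 0.23.
The dominant spike at lag 6 indicates a seasonal period of 6.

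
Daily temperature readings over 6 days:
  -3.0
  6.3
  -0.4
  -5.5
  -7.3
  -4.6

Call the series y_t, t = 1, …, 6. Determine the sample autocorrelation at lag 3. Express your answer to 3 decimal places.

-0.381

Mean ȳ = (-3.0 + 6.3 − 0.4 − 5.5 − 7.3 − 4.6)/6 = -2.4167
Σ(y_t−ȳ)(y_{t+3}−ȳ) = (1.7986) + (-42.5664) + (-4.4031) = -45.1708
Denominator Σ(y_t−ȳ)² = 118.5083
r_3 = -45.1708 / 118.5083 = -0.381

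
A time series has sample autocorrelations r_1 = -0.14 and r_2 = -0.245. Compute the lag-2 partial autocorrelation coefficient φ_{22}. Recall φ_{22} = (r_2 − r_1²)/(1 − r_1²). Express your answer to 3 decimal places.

φ_{22} = (r_2 − r_1²) / (1 − r_1²)
r_1² = (-0.14)² = 0.0196
Numerator = -0.245 − 0.0196 = -0.2646; denominator = 1 − 0.0196 = 0.9804
φ_{22} = -0.2646 / 0.9804 = -0.270

-0.270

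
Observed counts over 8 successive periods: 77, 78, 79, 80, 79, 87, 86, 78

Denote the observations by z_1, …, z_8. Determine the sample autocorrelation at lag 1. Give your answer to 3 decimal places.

Mean z̄ = (77 + 78 + 79 + 80 + 79 + 87 + 86 + 78)/8 = 80.5000
Deviations from mean: -3.5000, -2.5000, -1.5000, -0.5000, -1.5000, 6.5000, 5.5000, -2.5000
Σ(z_t−z̄)(z_{t+1}−z̄) = (8.7500) + (3.7500) + (0.7500) + (0.7500) + (-9.7500) + (35.7500) + (-13.7500) = 26.2500
Denominator Σ(z_t−z̄)² = 102.0000
r_1 = 26.2500 / 102.0000 = 0.257

0.257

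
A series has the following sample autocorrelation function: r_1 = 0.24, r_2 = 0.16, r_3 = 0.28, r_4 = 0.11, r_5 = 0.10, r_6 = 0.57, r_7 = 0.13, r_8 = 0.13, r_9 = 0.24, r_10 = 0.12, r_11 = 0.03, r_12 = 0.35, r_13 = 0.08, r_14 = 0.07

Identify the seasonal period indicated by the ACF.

6

The largest autocorrelation is r_6 = 0.57, with a weaker echo at lag 12 (0.35); the remaining lags stay at or below 0.28. The elevated value at lag 1 (0.24), dropping to 0.16 at lag 2, reflects decaying short-term dependence rather than seasonality.
The dominant spike at lag 6 indicates a seasonal period of 6.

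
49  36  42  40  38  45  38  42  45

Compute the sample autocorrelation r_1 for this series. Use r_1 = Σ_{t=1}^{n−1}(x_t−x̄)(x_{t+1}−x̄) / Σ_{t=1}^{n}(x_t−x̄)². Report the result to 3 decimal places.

Mean x̄ = (49 + 36 + 42 + 40 + 38 + 45 + 38 + 42 + 45)/9 = 41.6667
Numerator Σ_{t=1}^{8}(x_t−x̄)(x_{t+1}−x̄) = -62.4444
Denominator Σ(x_t−x̄)² = 138.0000
r_1 = -62.4444 / 138.0000 = -0.452

-0.452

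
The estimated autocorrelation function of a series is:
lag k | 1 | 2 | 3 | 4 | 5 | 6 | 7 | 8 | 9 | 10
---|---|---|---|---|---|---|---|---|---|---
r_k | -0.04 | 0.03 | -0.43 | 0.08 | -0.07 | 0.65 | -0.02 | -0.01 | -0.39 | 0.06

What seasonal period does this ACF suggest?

The largest autocorrelation is r_6 = 0.65; the remaining lags stay at or below 0.08.
The dominant spike at lag 6 indicates a seasonal period of 6.

6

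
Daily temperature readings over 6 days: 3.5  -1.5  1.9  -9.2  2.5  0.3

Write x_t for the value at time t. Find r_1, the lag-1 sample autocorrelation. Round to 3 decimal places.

-0.469

Mean x̄ = (3.5 − 1.5 + 1.9 − 9.2 + 2.5 + 0.3)/6 = -0.4167
Numerator Σ_{t=1}^{5}(x_t−x̄)(x_{t+1}−x̄) = -50.6286
Denominator Σ(x_t−x̄)² = 108.0483
r_1 = -50.6286 / 108.0483 = -0.469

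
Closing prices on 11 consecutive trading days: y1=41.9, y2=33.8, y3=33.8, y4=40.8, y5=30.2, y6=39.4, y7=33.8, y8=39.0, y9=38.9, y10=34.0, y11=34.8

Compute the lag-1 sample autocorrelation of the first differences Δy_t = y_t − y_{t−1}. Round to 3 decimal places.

First differences Δy: -8.1, 0.0, 7.0, -10.6, 9.2, -5.6, 5.2, -0.1, -4.9, 0.8
Mean of differences = -0.7100
Numerator Σ(Δy_t−Δȳ)(Δy_{t+1}−Δȳ) = -256.6721
Denominator Σ(Δy_t−Δȳ)² = 389.6290
r_1(Δy) = -256.6721 / 389.6290 = -0.659

-0.659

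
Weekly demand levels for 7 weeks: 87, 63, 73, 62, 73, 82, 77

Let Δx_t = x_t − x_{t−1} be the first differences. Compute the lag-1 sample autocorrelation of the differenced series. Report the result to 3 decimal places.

First differences Δx: -24, 10, -11, 11, 9, -5
Mean of differences = -1.6667
Numerator Σ(Δx_t−Δx̄)(Δx_{t+1}−Δx̄) = -388.1111
Denominator Σ(Δx_t−Δx̄)² = 1007.3333
r_1(Δx) = -388.1111 / 1007.3333 = -0.385

-0.385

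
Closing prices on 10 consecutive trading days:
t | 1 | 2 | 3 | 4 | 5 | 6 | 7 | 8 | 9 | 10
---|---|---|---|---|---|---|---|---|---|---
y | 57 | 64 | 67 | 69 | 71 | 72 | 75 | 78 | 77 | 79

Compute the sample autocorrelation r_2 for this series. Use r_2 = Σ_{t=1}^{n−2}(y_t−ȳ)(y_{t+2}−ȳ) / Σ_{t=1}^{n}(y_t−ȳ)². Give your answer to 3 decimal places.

0.361

Mean ȳ = (57 + 64 + 67 + 69 + 71 + 72 + 75 + 78 + 77 + 79)/10 = 70.9000
Numerator Σ_{t=1}^{8}(y_t−ȳ)(y_{t+2}−ȳ) = 155.5800
Denominator Σ(y_t−ȳ)² = 430.9000
r_2 = 155.5800 / 430.9000 = 0.361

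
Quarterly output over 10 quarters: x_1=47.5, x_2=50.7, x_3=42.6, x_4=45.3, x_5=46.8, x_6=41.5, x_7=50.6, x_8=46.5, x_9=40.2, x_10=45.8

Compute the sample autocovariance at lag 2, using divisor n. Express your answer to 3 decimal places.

-3.411

Mean x̄ = (47.5 + 50.7 + 42.6 + 45.3 + 46.8 + 41.5 + 50.6 + 46.5 + 40.2 + 45.8)/10 = 45.7500
Σ_{t=1}^{8}(x_t−x̄)(x_{t+2}−x̄) = -34.1100
γ_2 = -34.1100 / 10 = -3.411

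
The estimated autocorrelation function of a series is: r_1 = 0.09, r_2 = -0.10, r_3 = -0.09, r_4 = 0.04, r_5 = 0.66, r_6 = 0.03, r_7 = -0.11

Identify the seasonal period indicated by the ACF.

The largest autocorrelation is r_5 = 0.66; the remaining lags stay at or below 0.09.
The dominant spike at lag 5 indicates a seasonal period of 5.

5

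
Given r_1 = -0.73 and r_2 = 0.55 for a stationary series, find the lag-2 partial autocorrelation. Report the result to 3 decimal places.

φ_{22} = (r_2 − r_1²) / (1 − r_1²)
r_1² = (-0.73)² = 0.5329
Numerator = 0.55 − 0.5329 = 0.0171; denominator = 1 − 0.5329 = 0.4671
φ_{22} = 0.0171 / 0.4671 = 0.037

0.037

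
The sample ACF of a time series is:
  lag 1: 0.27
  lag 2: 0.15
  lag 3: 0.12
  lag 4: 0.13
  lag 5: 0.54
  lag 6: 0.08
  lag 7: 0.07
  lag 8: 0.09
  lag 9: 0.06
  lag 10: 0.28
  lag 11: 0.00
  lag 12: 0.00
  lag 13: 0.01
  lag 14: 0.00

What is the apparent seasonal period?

The largest autocorrelation is r_5 = 0.54, with a weaker echo at lag 10 (0.28); the remaining lags stay at or below 0.27. The elevated value at lag 1 (0.27), dropping to 0.15 at lag 2, reflects decaying short-term dependence rather than seasonality.
The dominant spike at lag 5 indicates a seasonal period of 5.

5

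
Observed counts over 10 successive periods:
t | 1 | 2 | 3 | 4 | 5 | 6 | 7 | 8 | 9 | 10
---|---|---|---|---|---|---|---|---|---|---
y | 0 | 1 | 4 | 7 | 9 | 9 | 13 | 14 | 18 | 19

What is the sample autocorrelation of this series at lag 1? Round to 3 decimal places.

0.699

Mean ȳ = (0 + 1 + 4 + 7 + 9 + 9 + 13 + 14 + 18 + 19)/10 = 9.4000
Numerator Σ_{t=1}^{9}(y_t−ȳ)(y_{t+1}−ȳ) = 275.6400
Denominator Σ(y_t−ȳ)² = 394.4000
r_1 = 275.6400 / 394.4000 = 0.699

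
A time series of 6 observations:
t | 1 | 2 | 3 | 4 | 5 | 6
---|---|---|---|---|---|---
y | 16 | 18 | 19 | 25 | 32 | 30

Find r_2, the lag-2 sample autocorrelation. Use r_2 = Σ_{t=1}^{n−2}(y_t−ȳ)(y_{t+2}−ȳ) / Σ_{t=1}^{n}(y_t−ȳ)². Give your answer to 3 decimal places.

Mean ȳ = (16 + 18 + 19 + 25 + 32 + 30)/6 = 23.3333
Numerator Σ_{t=1}^{4}(y_t−ȳ)(y_{t+2}−ȳ) = -3.5556
Denominator Σ(y_t−ȳ)² = 223.3333
r_2 = -3.5556 / 223.3333 = -0.016

-0.016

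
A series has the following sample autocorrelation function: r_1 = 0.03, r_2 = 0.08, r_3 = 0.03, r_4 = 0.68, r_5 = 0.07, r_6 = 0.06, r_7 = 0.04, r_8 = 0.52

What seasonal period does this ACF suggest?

The largest autocorrelation is r_4 = 0.68, with a weaker echo at lag 8 (0.52); the remaining lags stay at or below 0.08.
The dominant spike at lag 4 indicates a seasonal period of 4.

4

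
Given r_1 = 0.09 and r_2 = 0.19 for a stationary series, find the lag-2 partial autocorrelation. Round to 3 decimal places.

φ_{22} = (r_2 − r_1²) / (1 − r_1²)
r_1² = (0.09)² = 0.0081
Numerator = 0.19 − 0.0081 = 0.1819; denominator = 1 − 0.0081 = 0.9919
φ_{22} = 0.1819 / 0.9919 = 0.183

0.183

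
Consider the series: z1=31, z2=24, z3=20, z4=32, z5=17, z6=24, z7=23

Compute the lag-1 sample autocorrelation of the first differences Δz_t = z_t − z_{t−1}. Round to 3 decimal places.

-0.663

First differences Δz: -7, -4, 12, -15, 7, -1
Mean of differences = -1.3333
Numerator Σ(Δz_t−Δz̄)(Δz_{t+1}−Δz̄) = -313.7778
Denominator Σ(Δz_t−Δz̄)² = 473.3333
r_1(Δz) = -313.7778 / 473.3333 = -0.663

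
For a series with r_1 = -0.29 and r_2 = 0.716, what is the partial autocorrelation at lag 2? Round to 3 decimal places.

0.690

φ_{22} = (r_2 − r_1²) / (1 − r_1²)
r_1² = (-0.29)² = 0.0841
Numerator = 0.716 − 0.0841 = 0.6319; denominator = 1 − 0.0841 = 0.9159
φ_{22} = 0.6319 / 0.9159 = 0.690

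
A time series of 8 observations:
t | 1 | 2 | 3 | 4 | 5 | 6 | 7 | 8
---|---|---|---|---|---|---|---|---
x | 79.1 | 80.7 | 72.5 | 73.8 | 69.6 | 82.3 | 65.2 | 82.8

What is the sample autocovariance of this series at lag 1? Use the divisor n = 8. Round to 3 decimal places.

-20.617

Mean x̄ = (79.1 + 80.7 + 72.5 + 73.8 + 69.6 + 82.3 + 65.2 + 82.8)/8 = 75.7500
Deviations: 3.3500, 4.9500, -3.2500, -1.9500, -6.1500, 6.5500, -10.5500, 7.0500
Σ_{t=1}^{7}(x_t−x̄)(x_{t+1}−x̄) = -164.9375
γ_1 = -164.9375 / 8 = -20.617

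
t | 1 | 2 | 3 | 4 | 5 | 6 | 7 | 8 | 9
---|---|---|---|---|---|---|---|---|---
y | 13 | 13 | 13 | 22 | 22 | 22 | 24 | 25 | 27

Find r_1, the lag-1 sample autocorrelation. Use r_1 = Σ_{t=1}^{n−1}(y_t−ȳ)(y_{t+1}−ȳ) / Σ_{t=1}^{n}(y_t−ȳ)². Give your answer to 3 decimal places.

Mean ȳ = (13 + 13 + 13 + 22 + 22 + 22 + 24 + 25 + 27)/9 = 20.1111
Numerator Σ_{t=1}^{8}(y_t−ȳ)(y_{t+1}−ȳ) = 154.8765
Denominator Σ(y_t−ȳ)² = 248.8889
r_1 = 154.8765 / 248.8889 = 0.622

0.622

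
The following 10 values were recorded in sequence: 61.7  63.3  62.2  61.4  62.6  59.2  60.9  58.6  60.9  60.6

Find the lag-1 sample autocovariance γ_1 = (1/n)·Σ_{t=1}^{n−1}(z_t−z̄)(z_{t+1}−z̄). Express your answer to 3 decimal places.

0.314

Mean z̄ = (61.7 + 63.3 + 62.2 + 61.4 + 62.6 + 59.2 + 60.9 + 58.6 + 60.9 + 60.6)/10 = 61.1400
Σ_{t=1}^{9}(z_t−z̄)(z_{t+1}−z̄) = 3.1364
γ_1 = 3.1364 / 10 = 0.314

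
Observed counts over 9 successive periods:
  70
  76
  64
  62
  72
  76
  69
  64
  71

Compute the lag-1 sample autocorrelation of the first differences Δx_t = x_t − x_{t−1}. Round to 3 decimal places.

-0.129

First differences Δx: 6, -12, -2, 10, 4, -7, -5, 7
Mean of differences = 0.1250
Numerator Σ(Δx_t−Δx̄)(Δx_{t+1}−Δx̄) = -54.5156
Denominator Σ(Δx_t−Δx̄)² = 422.8750
r_1(Δx) = -54.5156 / 422.8750 = -0.129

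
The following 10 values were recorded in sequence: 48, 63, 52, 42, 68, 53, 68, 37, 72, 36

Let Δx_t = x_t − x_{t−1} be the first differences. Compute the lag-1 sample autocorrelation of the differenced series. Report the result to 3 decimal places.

First differences Δx: 15, -11, -10, 26, -15, 15, -31, 35, -36
Mean of differences = -1.3333
Numerator Σ(Δx_t−Δx̄)(Δx_{t+1}−Δx̄) = -3729.7778
Denominator Σ(Δx_t−Δx̄)² = 5038.0000
r_1(Δx) = -3729.7778 / 5038.0000 = -0.740

-0.740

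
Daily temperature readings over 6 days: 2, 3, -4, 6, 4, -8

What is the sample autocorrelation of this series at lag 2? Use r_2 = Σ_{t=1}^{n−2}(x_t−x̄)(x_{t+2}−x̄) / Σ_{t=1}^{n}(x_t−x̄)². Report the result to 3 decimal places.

-0.387

Mean x̄ = (2 + 3 − 4 + 6 + 4 − 8)/6 = 0.5000
Deviations from mean: 1.5000, 2.5000, -4.5000, 5.5000, 3.5000, -8.5000
Numerator Σ_{t=1}^{4}(x_t−x̄)(x_{t+2}−x̄) = -55.5000
Denominator Σ(x_t−x̄)² = 143.5000
r_2 = -55.5000 / 143.5000 = -0.387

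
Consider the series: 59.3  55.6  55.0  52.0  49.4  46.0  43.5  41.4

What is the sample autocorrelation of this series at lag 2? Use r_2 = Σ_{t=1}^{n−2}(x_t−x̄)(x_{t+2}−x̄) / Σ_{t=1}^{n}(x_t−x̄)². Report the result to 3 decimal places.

0.302

Mean x̄ = (59.3 + 55.6 + 55.0 + 52.0 + 49.4 + 46.0 + 43.5 + 41.4)/8 = 50.2750
Deviations from mean: 9.0250, 5.3250, 4.7250, 1.7250, -0.8750, -4.2750, -6.7750, -8.8750
Numerator Σ_{t=1}^{6}(x_t−x̄)(x_{t+2}−x̄) = 84.1888
Denominator Σ(x_t−x̄)² = 278.8150
r_2 = 84.1888 / 278.8150 = 0.302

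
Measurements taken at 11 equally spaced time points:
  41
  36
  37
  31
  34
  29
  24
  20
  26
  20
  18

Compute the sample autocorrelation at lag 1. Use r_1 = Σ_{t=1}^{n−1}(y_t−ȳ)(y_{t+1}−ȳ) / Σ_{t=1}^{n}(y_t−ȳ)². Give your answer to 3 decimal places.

0.603

Mean ȳ = (41 + 36 + 37 + 31 + 34 + 29 + 24 + 20 + 26 + 20 + 18)/11 = 28.7273
Numerator Σ_{t=1}^{10}(y_t−ȳ)(y_{t+1}−ȳ) = 362.8347
Denominator Σ(y_t−ȳ)² = 602.1818
r_1 = 362.8347 / 602.1818 = 0.603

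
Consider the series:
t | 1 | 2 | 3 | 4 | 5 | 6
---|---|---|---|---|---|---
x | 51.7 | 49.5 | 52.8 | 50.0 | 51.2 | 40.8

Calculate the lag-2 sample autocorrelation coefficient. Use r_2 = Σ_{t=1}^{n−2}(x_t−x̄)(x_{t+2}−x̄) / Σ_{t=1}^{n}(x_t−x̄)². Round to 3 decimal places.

Mean x̄ = (51.7 + 49.5 + 52.8 + 50.0 + 51.2 + 40.8)/6 = 49.3333
Deviations from mean: 2.3667, 0.1667, 3.4667, 0.6667, 1.8667, -8.5333
Σ(x_t−x̄)(x_{t+2}−x̄) = (8.2044) + (0.1111) + (6.4711) + (-5.6889) = 9.0978
Denominator Σ(x_t−x̄)² = 94.3933
r_2 = 9.0978 / 94.3933 = 0.096

0.096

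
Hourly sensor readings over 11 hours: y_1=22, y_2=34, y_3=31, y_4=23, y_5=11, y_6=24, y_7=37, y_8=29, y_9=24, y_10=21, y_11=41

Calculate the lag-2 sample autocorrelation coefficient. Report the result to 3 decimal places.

-0.489

Mean ȳ = (22 + 34 + 31 + 23 + 11 + 24 + 37 + 29 + 24 + 21 + 41)/11 = 27.0000
Numerator Σ_{t=1}^{9}(y_t−ȳ)(y_{t+2}−ȳ) = -350.0000
Denominator Σ(y_t−ȳ)² = 716.0000
r_2 = -350.0000 / 716.0000 = -0.489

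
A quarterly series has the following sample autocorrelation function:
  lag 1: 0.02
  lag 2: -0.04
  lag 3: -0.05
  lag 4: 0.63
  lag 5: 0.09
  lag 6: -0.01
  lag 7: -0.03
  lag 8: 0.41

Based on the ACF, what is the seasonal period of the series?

4

The largest autocorrelation is r_4 = 0.63, with a weaker echo at lag 8 (0.41); the remaining lags stay at or below 0.09.
The dominant spike at lag 4 indicates a seasonal period of 4.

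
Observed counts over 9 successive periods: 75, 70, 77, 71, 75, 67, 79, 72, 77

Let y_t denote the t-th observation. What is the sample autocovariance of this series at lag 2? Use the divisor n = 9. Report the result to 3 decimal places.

Mean ȳ = (75 + 70 + 77 + 71 + 75 + 67 + 79 + 72 + 77)/9 = 73.6667
Σ_{t=1}^{7}(y_t−ȳ)(y_{t+2}−ȳ) = 72.4444
γ_2 = 72.4444 / 9 = 8.049

8.049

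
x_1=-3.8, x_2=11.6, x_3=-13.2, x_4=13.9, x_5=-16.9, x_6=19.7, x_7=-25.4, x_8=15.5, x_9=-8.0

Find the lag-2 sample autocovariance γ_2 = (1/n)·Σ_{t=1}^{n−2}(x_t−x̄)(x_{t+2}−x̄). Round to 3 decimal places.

180.998

Mean x̄ = (-3.8 + 11.6 − 13.2 + 13.9 − 16.9 + 19.7 − 25.4 + 15.5 − 8.0)/9 = -0.7333
Σ_{t=1}^{7}(x_t−x̄)(x_{t+2}−x̄) = 1628.9844
γ_2 = 1628.9844 / 9 = 180.998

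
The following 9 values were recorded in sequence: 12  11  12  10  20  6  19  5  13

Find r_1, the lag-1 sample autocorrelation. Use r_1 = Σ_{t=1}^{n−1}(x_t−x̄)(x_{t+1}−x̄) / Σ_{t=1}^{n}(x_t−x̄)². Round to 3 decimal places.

Mean x̄ = (12 + 11 + 12 + 10 + 20 + 6 + 19 + 5 + 13)/9 = 12.0000
Numerator Σ_{t=1}^{8}(x_t−x̄)(x_{t+1}−x̄) = -162.0000
Denominator Σ(x_t−x̄)² = 204.0000
r_1 = -162.0000 / 204.0000 = -0.794

-0.794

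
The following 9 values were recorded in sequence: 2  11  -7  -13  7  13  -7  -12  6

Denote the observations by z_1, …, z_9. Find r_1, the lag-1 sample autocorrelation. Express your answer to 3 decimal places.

-0.054

Mean z̄ = (2 + 11 − 7 − 13 + 7 + 13 − 7 − 12 + 6)/9 = 0.0000
Numerator Σ_{t=1}^{8}(z_t−z̄)(z_{t+1}−z̄) = -43.0000
Denominator Σ(z_t−z̄)² = 790.0000
r_1 = -43.0000 / 790.0000 = -0.054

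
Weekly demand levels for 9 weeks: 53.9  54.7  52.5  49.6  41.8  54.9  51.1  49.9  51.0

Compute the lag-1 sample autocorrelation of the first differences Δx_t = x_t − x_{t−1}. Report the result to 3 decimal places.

-0.470

First differences Δx: 0.8, -2.2, -2.9, -7.8, 13.1, -3.8, -1.2, 1.1
Mean of differences = -0.3625
Numerator Σ(Δx_t−Δx̄)(Δx_{t+1}−Δx̄) = -123.3514
Denominator Σ(Δx_t−Δx̄)² = 262.3788
r_1(Δx) = -123.3514 / 262.3788 = -0.470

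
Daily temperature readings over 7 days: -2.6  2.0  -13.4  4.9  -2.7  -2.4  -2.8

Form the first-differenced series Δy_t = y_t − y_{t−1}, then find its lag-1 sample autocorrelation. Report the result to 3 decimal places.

First differences Δy: 4.6, -15.4, 18.3, -7.6, 0.3, -0.4
Mean of differences = -0.0333
Numerator Σ(Δy_t−Δȳ)(Δy_{t+1}−Δȳ) = -494.2878
Denominator Σ(Δy_t−Δȳ)² = 651.2133
r_1(Δy) = -494.2878 / 651.2133 = -0.759

-0.759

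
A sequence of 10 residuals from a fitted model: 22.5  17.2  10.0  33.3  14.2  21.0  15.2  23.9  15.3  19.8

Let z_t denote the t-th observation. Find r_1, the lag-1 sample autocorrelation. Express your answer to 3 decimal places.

Mean z̄ = (22.5 + 17.2 + 10.0 + 33.3 + 14.2 + 21.0 + 15.2 + 23.9 + 15.3 + 19.8)/10 = 19.2400
Numerator Σ_{t=1}^{9}(z_t−z̄)(z_{t+1}−z̄) = -243.9516
Denominator Σ(z_t−z̄)² = 380.2240
r_1 = -243.9516 / 380.2240 = -0.642

-0.642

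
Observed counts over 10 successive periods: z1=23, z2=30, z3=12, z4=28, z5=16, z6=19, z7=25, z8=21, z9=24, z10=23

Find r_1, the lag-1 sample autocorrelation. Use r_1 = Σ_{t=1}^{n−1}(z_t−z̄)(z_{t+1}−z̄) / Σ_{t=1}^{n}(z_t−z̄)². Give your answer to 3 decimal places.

-0.621

Mean z̄ = (23 + 30 + 12 + 28 + 16 + 19 + 25 + 21 + 24 + 23)/10 = 22.1000
Numerator Σ_{t=1}^{9}(z_t−z̄)(z_{t+1}−z̄) = -161.9100
Denominator Σ(z_t−z̄)² = 260.9000
r_1 = -161.9100 / 260.9000 = -0.621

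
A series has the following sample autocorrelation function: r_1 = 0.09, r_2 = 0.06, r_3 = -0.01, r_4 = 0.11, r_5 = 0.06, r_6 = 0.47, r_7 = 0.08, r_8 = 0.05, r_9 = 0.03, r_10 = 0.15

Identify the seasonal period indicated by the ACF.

The largest autocorrelation is r_6 = 0.47; the remaining lags stay at or below 0.15.
The dominant spike at lag 6 indicates a seasonal period of 6.

6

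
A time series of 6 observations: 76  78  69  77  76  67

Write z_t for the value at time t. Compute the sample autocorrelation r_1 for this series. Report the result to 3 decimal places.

Mean z̄ = (76 + 78 + 69 + 77 + 76 + 67)/6 = 73.8333
Σ(z_t−z̄)(z_{t+1}−z̄) = (9.0278) + (-20.1389) + (-15.3056) + (6.8611) + (-14.8056) = -34.3611
Denominator Σ(z_t−z̄)² = 106.8333
r_1 = -34.3611 / 106.8333 = -0.322

-0.322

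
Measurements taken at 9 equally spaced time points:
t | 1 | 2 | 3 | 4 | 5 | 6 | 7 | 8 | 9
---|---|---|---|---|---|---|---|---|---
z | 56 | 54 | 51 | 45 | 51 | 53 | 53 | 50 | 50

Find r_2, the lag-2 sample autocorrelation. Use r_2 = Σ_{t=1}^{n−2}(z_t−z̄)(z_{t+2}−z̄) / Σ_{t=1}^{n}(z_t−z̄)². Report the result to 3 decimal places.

Mean z̄ = (56 + 54 + 51 + 45 + 51 + 53 + 53 + 50 + 50)/9 = 51.4444
Numerator Σ_{t=1}^{7}(z_t−z̄)(z_{t+2}−z̄) = -33.5062
Denominator Σ(z_t−z̄)² = 78.2222
r_2 = -33.5062 / 78.2222 = -0.428

-0.428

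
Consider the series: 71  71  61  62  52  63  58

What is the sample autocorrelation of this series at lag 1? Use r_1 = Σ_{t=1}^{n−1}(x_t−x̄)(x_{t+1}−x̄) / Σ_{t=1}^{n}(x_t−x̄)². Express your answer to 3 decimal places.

0.210

Mean x̄ = (71 + 71 + 61 + 62 + 52 + 63 + 58)/7 = 62.5714
Σ(x_t−x̄)(x_{t+1}−x̄) = (71.0408) + (-13.2449) + (0.8980) + (6.0408) + (-4.5306) + (-1.9592) = 58.2449
Denominator Σ(x_t−x̄)² = 277.7143
r_1 = 58.2449 / 277.7143 = 0.210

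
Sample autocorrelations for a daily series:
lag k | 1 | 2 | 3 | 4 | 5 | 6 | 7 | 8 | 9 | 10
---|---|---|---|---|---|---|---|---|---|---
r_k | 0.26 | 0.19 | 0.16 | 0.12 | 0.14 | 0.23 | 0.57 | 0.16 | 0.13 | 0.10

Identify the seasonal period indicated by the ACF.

7

The largest autocorrelation is r_7 = 0.57; the remaining lags stay at or below 0.26. The elevated value at lag 1 (0.26), dropping to 0.19 at lag 2, reflects decaying short-term dependence rather than seasonality.
The dominant spike at lag 7 indicates a seasonal period of 7.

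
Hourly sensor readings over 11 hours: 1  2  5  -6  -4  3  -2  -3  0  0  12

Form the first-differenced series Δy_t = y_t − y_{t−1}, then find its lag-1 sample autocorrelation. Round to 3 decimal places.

-0.200

First differences Δy: 1, 3, -11, 2, 7, -5, -1, 3, 0, 12
Mean of differences = 1.1000
Numerator Σ(Δy_t−Δȳ)(Δy_{t+1}−Δȳ) = -70.0100
Denominator Σ(Δy_t−Δȳ)² = 350.9000
r_1(Δy) = -70.0100 / 350.9000 = -0.200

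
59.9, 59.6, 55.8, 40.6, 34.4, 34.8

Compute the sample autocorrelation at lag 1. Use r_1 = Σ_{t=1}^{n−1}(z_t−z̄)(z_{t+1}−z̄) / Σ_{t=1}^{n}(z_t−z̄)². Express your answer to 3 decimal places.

0.600

Mean z̄ = (59.9 + 59.6 + 55.8 + 40.6 + 34.4 + 34.8)/6 = 47.5167
Deviations from mean: 12.3833, 12.0833, 8.2833, -6.9167, -13.1167, -12.7167
Σ(z_t−z̄)(z_{t+1}−z̄) = (149.6319) + (100.0903) + (-57.2931) + (90.7236) + (166.8003) = 449.9531
Denominator Σ(z_t−z̄)² = 749.5683
r_1 = 449.9531 / 749.5683 = 0.600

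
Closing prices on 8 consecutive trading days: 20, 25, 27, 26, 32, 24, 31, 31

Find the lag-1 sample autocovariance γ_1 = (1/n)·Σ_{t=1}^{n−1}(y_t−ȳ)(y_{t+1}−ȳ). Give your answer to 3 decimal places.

-0.250

Mean ȳ = (20 + 25 + 27 + 26 + 32 + 24 + 31 + 31)/8 = 27.0000
Σ_{t=1}^{7}(y_t−ȳ)(y_{t+1}−ȳ) = -2.0000
γ_1 = -2.0000 / 8 = -0.250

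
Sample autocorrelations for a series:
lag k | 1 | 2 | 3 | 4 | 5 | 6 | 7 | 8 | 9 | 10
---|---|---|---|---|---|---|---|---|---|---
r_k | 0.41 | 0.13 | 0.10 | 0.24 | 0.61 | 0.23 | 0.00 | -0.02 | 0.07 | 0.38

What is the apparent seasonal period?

5

The largest autocorrelation is r_5 = 0.61; the remaining lags stay at or below 0.41. The elevated value at lag 1 (0.41), dropping to 0.13 at lag 2, reflects decaying short-term dependence rather than seasonality.
The dominant spike at lag 5 indicates a seasonal period of 5.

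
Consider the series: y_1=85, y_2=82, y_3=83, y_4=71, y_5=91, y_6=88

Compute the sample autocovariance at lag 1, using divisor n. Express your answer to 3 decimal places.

Mean ȳ = (85 + 82 + 83 + 71 + 91 + 88)/6 = 83.3333
Σ_{t=1}^{5}(y_t−ȳ)(y_{t+1}−ȳ) = -56.4444
γ_1 = -56.4444 / 6 = -9.407

-9.407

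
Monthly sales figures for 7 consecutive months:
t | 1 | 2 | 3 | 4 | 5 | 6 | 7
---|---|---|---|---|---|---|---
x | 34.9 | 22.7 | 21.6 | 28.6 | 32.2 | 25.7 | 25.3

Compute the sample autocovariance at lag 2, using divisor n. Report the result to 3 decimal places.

-12.729

Mean x̄ = (34.9 + 22.7 + 21.6 + 28.6 + 32.2 + 25.7 + 25.3)/7 = 27.2857
Σ_{t=1}^{5}(x_t−x̄)(x_{t+2}−x̄) = -89.1033
γ_2 = -89.1033 / 7 = -12.729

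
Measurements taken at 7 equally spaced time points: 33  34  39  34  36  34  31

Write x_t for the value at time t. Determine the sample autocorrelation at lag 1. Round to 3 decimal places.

-0.084

Mean x̄ = (33 + 34 + 39 + 34 + 36 + 34 + 31)/7 = 34.4286
Deviations from mean: -1.4286, -0.4286, 4.5714, -0.4286, 1.5714, -0.4286, -3.4286
Σ(x_t−x̄)(x_{t+1}−x̄) = (0.6122) + (-1.9592) + (-1.9592) + (-0.6735) + (-0.6735) + (1.4694) = -3.1837
Denominator Σ(x_t−x̄)² = 37.7143
r_1 = -3.1837 / 37.7143 = -0.084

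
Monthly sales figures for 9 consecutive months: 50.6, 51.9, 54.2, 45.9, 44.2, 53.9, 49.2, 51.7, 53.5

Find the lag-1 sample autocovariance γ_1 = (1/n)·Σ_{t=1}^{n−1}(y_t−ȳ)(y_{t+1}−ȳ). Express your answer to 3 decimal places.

Mean ȳ = (50.6 + 51.9 + 54.2 + 45.9 + 44.2 + 53.9 + 49.2 + 51.7 + 53.5)/9 = 50.5667
Σ_{t=1}^{8}(y_t−ȳ)(y_{t+1}−ȳ) = -6.3578
γ_1 = -6.3578 / 9 = -0.706

-0.706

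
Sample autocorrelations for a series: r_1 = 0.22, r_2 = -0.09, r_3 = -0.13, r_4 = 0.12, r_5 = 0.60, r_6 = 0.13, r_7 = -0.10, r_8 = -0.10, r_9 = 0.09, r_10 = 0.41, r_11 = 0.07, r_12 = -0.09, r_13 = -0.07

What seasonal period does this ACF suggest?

The largest autocorrelation is r_5 = 0.60, with a weaker echo at lag 10 (0.41); the remaining lags stay at or below 0.22.
The dominant spike at lag 5 indicates a seasonal period of 5.

5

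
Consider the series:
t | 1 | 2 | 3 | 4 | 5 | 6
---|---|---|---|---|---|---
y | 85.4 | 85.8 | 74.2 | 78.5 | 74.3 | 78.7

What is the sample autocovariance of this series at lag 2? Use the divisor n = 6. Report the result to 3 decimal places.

Mean ȳ = (85.4 + 85.8 + 74.2 + 78.5 + 74.3 + 78.7)/6 = 79.4833
Deviations: 5.9167, 6.3167, -5.2833, -0.9833, -5.1833, -0.7833
Σ_{t=1}^{4}(y_t−ȳ)(y_{t+2}−ȳ) = -9.3156
γ_2 = -9.3156 / 6 = -1.553

-1.553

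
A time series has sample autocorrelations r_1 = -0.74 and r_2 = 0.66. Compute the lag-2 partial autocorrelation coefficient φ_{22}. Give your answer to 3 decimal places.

0.248

φ_{22} = (r_2 − r_1²) / (1 − r_1²)
r_1² = (-0.74)² = 0.5476
Numerator = 0.66 − 0.5476 = 0.1124; denominator = 1 − 0.5476 = 0.4524
φ_{22} = 0.1124 / 0.4524 = 0.248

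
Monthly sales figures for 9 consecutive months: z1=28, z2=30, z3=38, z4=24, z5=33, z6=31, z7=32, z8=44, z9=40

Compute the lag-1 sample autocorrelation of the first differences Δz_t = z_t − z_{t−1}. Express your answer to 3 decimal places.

-0.612

First differences Δz: 2, 8, -14, 9, -2, 1, 12, -4
Mean of differences = 1.5000
Numerator Σ(Δz_t−Δz̄)(Δz_{t+1}−Δz̄) = -301.2500
Denominator Σ(Δz_t−Δz̄)² = 492.0000
r_1(Δz) = -301.2500 / 492.0000 = -0.612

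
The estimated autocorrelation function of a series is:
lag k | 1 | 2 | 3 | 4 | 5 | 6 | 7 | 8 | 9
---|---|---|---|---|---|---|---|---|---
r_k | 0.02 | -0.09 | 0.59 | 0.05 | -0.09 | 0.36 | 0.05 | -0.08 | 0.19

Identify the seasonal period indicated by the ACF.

3

The largest autocorrelation is r_3 = 0.59, with weaker echoes at lags 6 (0.36) and 9 (0.19); the remaining lags stay at or below 0.05.
The dominant spike at lag 3 indicates a seasonal period of 3.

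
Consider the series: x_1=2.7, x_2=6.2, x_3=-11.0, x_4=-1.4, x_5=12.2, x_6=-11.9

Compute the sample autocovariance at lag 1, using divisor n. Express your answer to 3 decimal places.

Mean x̄ = (2.7 + 6.2 − 11.0 − 1.4 + 12.2 − 11.9)/6 = -0.5333
Σ_{t=1}^{5}(x_t−x̄)(x_{t+1}−x̄) = -195.4044
γ_1 = -195.4044 / 6 = -32.567

-32.567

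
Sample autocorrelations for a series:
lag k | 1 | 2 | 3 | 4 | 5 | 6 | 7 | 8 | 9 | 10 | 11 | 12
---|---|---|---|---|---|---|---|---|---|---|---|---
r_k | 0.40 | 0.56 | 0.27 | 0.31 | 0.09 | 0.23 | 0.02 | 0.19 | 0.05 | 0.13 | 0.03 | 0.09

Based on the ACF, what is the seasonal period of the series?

The largest autocorrelation is r_2 = 0.56; the remaining lags stay at or below 0.40.
The dominant spike at lag 2 indicates a seasonal period of 2.

2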